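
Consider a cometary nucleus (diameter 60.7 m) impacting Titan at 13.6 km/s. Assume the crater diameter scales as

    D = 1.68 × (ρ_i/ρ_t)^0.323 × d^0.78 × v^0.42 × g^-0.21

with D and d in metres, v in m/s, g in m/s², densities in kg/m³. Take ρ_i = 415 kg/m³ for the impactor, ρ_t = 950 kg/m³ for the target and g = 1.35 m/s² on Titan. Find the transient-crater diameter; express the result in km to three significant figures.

D ≈ 1.62 km

In SI units: v = 13600 m/s.
(ρ_i/ρ_t)^0.323 = (415/950)^0.323 = 0.7653
d^0.78 = 60.7^0.78 = 24.60
v^0.42 = 13600^0.42 = 54.46
g^-0.21 = 1.35^-0.21 = 0.9389
D = 1.68 × 0.7653 × 24.60 × 54.46 × 0.9389 = 1617 m
   = 1.617 km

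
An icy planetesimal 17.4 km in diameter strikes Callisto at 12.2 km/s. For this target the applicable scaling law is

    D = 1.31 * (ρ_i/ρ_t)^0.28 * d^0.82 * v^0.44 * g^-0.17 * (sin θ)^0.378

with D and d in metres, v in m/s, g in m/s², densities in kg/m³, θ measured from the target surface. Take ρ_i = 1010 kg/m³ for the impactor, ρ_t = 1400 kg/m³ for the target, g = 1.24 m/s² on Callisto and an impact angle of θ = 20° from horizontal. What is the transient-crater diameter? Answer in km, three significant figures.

In SI units: d = 17400 m, v = 12200 m/s.
(ρ_i/ρ_t)^0.28 = (1010/1400)^0.28 = 0.9126
d^0.82 = 17400^0.82 = 3001
v^0.44 = 12200^0.44 = 62.81
g^-0.17 = 1.24^-0.17 = 0.9641
(sin 20°)^0.378 = 0.3420^0.378 = 0.6666
D = 1.31 × 0.9126 × 3001 × 62.81 × 0.9641 × 0.6666 = 1.448 × 10^5 m
   = 144.8 km

D ≈ 145 km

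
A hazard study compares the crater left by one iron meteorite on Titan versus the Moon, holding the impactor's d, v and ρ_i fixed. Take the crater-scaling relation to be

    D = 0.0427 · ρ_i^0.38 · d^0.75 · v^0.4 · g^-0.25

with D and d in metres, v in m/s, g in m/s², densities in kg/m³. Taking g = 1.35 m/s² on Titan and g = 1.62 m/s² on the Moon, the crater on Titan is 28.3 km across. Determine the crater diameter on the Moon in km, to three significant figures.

All impactor-dependent factors cancel in the ratio, leaving D_Moon/D_Titan = (g_Moon/g_Titan)^-0.25.
(1.62/1.35)^-0.25 = 1.200^-0.25 = 0.9554
D_Moon = 0.9554 × 28.3 km = 27.0 km

D ≈ 27.0 km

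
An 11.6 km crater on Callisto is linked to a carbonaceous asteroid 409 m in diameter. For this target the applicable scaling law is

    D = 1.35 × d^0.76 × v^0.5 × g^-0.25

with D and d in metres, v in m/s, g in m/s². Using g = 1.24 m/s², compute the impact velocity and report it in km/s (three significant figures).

v ≈ 8.81 km/s

Rearranging for v: v = [D / (1.35 · 409^0.76 · 1.24^-0.25)]^(1/0.5).
D = 11600 m.
409^0.76 = 96.59
1.24^-0.25 = 0.9476
Denominator = 1.35 × 96.59 × 0.9476 = 123.6
D / 123.6 = 11600 / 123.6 = 93.85
v = 93.85^(1/0.5) = 93.85^2 = 8808 m/s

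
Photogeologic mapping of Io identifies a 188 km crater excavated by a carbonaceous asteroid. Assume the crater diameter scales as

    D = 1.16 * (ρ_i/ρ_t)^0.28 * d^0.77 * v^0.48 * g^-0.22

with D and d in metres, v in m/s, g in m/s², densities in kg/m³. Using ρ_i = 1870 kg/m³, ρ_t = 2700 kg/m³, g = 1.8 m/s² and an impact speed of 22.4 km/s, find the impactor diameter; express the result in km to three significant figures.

Rearranging for d: d = [D / (1.16 · (1870/2700)^0.28 · 22400^0.48 · 1.8^-0.22)]^(1/0.77).
D = 188000 m.
(1870/2700)^0.28 = 0.9023
22400^0.48 = 122.5
1.8^-0.22 = 0.8787
Denominator = 1.16 × 0.9023 × 122.5 × 0.8787 = 112.7
D / 112.7 = 188000 / 112.7 = 1668
d = 1668^(1/0.77) = 1668^1.2987 = 15299 m

d ≈ 15.3 km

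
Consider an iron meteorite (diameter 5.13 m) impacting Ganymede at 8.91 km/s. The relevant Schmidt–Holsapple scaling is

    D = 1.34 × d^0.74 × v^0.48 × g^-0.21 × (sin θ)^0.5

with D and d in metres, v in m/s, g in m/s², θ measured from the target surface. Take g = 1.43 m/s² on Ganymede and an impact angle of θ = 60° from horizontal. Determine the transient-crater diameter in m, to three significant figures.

D ≈ 305 m

In SI units: v = 8910 m/s.
d^0.74 = 5.13^0.74 = 3.353
v^0.48 = 8910^0.48 = 78.69
g^-0.21 = 1.43^-0.21 = 0.9276
(sin 60°)^0.5 = 0.8660^0.5 = 0.9306
D = 1.34 × 3.353 × 78.69 × 0.9276 × 0.9306 = 305.2 m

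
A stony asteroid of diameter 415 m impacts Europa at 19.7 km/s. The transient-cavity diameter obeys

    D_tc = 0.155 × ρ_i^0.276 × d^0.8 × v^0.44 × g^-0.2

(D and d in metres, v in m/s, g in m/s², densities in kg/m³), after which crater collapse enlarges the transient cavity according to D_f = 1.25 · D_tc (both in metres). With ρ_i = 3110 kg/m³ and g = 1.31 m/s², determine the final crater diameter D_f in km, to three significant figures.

v = 19700 m/s.
ρ_i^0.276 = 3110^0.276 = 9.205
d^0.8 = 415^0.8 = 124.3
v^0.44 = 19700^0.44 = 77.55
g^-0.2 = 1.31^-0.2 = 0.9474
D_tc = 0.155 × 9.205 × 124.3 × 77.55 × 0.9474 = 13030 m
D_f = 1.25 × 13030 = 16288 m
     = 16.29 km

D_f ≈ 16.3 km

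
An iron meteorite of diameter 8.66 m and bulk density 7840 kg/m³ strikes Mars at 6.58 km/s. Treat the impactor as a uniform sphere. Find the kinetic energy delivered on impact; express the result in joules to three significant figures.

E ≈ 5.77 × 10^13 J

v = 6580 m/s.
Mass m = (π/6) ρ d³ = (π/6) × 7840 × (8.66)³ = 2.666 × 10^6 kg
E = ½ m v² = 0.5 × 2.666 × 10^6 × (6580)² = 5.771 × 10^13 J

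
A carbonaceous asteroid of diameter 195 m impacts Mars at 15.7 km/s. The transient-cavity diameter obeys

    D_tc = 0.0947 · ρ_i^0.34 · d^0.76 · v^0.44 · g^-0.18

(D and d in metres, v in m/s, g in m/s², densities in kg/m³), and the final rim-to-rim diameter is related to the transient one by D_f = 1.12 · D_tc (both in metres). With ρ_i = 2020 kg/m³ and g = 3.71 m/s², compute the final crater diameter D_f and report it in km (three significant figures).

v = 15700 m/s.
ρ_i^0.34 = 2020^0.34 = 13.30
d^0.76 = 195^0.76 = 55.01
v^0.44 = 15700^0.44 = 70.18
g^-0.18 = 3.71^-0.18 = 0.7898
D_tc = 0.0947 × 13.30 × 55.01 × 70.18 × 0.7898 = 3840 m
D_f = 1.12 × 3840 = 4301 m
     = 4.301 km

D_f ≈ 4.30 km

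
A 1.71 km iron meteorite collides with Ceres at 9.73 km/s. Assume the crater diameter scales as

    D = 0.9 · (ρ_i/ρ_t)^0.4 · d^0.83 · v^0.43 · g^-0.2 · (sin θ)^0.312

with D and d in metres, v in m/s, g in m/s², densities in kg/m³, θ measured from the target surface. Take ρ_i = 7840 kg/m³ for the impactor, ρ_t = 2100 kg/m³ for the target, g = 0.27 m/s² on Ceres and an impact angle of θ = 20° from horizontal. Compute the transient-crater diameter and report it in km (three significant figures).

D ≈ 35.5 km

In SI units: d = 1710 m, v = 9730 m/s.
(ρ_i/ρ_t)^0.4 = (7840/2100)^0.4 = 1.694
d^0.83 = 1710^0.83 = 482.4
v^0.43 = 9730^0.43 = 51.87
g^-0.2 = 0.27^-0.2 = 1.299
(sin 20°)^0.312 = 0.3420^0.312 = 0.7155
D = 0.9 × 1.694 × 482.4 × 51.87 × 1.299 × 0.7155 = 35457 m
   = 35.46 km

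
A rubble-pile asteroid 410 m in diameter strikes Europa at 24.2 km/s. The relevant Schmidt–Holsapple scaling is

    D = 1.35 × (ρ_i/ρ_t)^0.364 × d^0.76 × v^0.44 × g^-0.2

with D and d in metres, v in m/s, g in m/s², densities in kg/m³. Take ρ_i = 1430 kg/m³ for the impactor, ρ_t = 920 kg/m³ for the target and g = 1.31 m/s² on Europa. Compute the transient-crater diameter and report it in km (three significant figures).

In SI units: v = 24200 m/s.
(ρ_i/ρ_t)^0.364 = (1430/920)^0.364 = 1.174
d^0.76 = 410^0.76 = 96.76
v^0.44 = 24200^0.44 = 84.89
g^-0.2 = 1.31^-0.2 = 0.9474
D = 1.35 × 1.174 × 96.76 × 84.89 × 0.9474 = 12334 m
   = 12.33 km

D ≈ 12.3 km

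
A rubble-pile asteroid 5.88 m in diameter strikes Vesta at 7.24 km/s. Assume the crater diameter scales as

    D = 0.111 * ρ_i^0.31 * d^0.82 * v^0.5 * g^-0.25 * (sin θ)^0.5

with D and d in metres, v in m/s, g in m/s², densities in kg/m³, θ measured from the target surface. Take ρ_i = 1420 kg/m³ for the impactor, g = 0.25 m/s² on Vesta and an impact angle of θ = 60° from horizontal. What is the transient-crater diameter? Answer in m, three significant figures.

D ≈ 504 m

In SI units: v = 7240 m/s.
ρ_i^0.31 = 1420^0.31 = 9.489
d^0.82 = 5.88^0.82 = 4.275
v^0.5 = 7240^0.5 = 85.09
g^-0.25 = 0.25^-0.25 = 1.414
(sin 60°)^0.5 = 0.8660^0.5 = 0.9306
D = 0.111 × 9.489 × 4.275 × 85.09 × 1.414 × 0.9306 = 504.2 m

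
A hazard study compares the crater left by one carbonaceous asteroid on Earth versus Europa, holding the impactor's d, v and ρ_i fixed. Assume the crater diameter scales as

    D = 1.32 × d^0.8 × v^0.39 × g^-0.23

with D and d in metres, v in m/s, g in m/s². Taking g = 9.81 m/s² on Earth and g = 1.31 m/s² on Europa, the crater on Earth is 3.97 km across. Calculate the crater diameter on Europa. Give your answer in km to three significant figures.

D ≈ 6.31 km

All impactor-dependent factors cancel in the ratio, leaving D_Europa/D_Earth = (g_Europa/g_Earth)^-0.23.
(1.31/9.81)^-0.23 = 0.1335^-0.23 = 1.589
D_Europa = 1.589 × 3.97 km = 6.31 km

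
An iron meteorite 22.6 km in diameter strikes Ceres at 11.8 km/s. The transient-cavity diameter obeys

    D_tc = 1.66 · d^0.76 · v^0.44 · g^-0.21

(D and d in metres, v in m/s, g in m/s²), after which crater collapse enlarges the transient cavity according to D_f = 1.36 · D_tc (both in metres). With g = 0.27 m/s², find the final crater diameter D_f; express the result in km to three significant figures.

In SI: d = 22600 m, v = 11800 m/s.
d^0.76 = 22600^0.76 = 2038
v^0.44 = 11800^0.44 = 61.89
g^-0.21 = 0.27^-0.21 = 1.316
D_tc = 1.66 × 2038 × 61.89 × 1.316 = 2.755 × 10^5 m
D_f = 1.36 × 2.755 × 10^5 = 3.747 × 10^5 m
     = 374.7 km

D_f ≈ 375 km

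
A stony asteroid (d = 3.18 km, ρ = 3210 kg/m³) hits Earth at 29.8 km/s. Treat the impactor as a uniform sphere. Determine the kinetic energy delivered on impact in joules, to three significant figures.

E ≈ 2.40 × 10^22 J

d = 3180 m; v = 29800 m/s.
Mass m = (π/6) ρ d³ = (π/6) × 3210 × (3180)³ = 5.405 × 10^13 kg
E = ½ m v² = 0.5 × 5.405 × 10^13 × (29800)² = 2.400 × 10^22 J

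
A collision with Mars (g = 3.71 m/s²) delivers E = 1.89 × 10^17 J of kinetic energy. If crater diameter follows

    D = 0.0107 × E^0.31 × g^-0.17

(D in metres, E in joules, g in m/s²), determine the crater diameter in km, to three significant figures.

E^0.31 = (1.89 × 10^17)^0.31 = 2.268 × 10^5
g^-0.17 = 3.71^-0.17 = 0.8002
D = 0.0107 × 2.268 × 10^5 × 0.8002 = 1942 m
   = 1.942 km

D ≈ 1.94 km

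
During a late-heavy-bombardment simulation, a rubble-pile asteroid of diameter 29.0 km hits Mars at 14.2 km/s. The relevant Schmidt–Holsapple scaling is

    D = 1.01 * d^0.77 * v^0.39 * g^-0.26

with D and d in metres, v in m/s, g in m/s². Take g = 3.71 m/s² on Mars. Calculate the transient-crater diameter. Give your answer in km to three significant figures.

In SI units: d = 29000 m, v = 14200 m/s.
d^0.77 = 29000^0.77 = 2729
v^0.39 = 14200^0.39 = 41.63
g^-0.26 = 3.71^-0.26 = 0.7112
D = 1.01 × 2729 × 41.63 × 0.7112 = 81606 m
   = 81.61 km

D ≈ 81.6 km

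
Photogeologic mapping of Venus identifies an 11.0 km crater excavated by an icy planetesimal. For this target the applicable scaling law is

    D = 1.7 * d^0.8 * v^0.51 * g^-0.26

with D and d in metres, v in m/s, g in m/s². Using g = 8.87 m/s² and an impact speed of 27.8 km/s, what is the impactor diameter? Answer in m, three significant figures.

Rearranging for d: d = [D / (1.7 · 27800^0.51 · 8.87^-0.26)]^(1/0.8).
D = 11000 m.
27800^0.51 = 184.7
8.87^-0.26 = 0.5669
Denominator = 1.7 × 184.7 × 0.5669 = 178.0
D / 178.0 = 11000 / 178.0 = 61.80
d = 61.80^(1/0.8) = 61.80^1.25 = 173.3 m

d ≈ 173 m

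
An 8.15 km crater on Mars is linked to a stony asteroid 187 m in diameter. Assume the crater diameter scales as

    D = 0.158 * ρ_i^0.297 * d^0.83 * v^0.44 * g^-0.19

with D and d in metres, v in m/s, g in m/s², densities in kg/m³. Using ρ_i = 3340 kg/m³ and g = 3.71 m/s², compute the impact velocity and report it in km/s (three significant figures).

v ≈ 19.6 km/s

Rearranging for v: v = [D / (0.158 · 3340^0.297 · 187^0.83 · 3.71^-0.19)]^(1/0.44).
D = 8150 m.
3340^0.297 = 11.13
187^0.83 = 76.85
3.71^-0.19 = 0.7795
Denominator = 0.158 × 11.13 × 76.85 × 0.7795 = 105.3
D / 105.3 = 8150 / 105.3 = 77.40
v = 77.40^(1/0.44) = 77.40^2.2727 = 19613 m/s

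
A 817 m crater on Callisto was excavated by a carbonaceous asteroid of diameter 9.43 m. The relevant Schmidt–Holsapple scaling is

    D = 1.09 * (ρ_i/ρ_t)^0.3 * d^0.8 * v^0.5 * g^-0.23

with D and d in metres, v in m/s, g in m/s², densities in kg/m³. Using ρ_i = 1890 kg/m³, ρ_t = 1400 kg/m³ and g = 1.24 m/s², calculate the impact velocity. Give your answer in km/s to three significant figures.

v ≈ 14.3 km/s

Rearranging for v: v = [D / (1.09 · (1890/1400)^0.3 · 9.43^0.8 · 1.24^-0.23)]^(1/0.5).
(1890/1400)^0.3 = 1.094
9.43^0.8 = 6.020
1.24^-0.23 = 0.9517
Denominator = 1.09 × 1.094 × 6.020 × 0.9517 = 6.832
D / 6.832 = 817 / 6.832 = 119.6
v = 119.6^(1/0.5) = 119.6^2 = 14304 m/s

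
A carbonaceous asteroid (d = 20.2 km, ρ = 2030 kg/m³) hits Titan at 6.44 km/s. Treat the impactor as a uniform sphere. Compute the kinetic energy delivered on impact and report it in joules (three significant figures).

E ≈ 1.82 × 10^23 J

d = 20200 m; v = 6440 m/s.
Mass m = (π/6) ρ d³ = (π/6) × 2030 × (20200)³ = 8.761 × 10^15 kg
E = ½ m v² = 0.5 × 8.761 × 10^15 × (6440)² = 1.817 × 10^23 J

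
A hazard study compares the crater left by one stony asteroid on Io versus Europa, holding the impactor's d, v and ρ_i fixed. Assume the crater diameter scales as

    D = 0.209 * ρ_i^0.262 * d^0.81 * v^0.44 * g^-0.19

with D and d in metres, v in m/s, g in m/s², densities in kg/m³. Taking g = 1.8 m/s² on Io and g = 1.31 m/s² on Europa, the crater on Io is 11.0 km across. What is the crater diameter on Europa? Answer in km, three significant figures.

All impactor-dependent factors cancel in the ratio, leaving D_Europa/D_Io = (g_Europa/g_Io)^-0.19.
(1.31/1.8)^-0.19 = 0.7278^-0.19 = 1.062
D_Europa = 1.062 × 11.0 km = 11.7 km

D ≈ 11.7 km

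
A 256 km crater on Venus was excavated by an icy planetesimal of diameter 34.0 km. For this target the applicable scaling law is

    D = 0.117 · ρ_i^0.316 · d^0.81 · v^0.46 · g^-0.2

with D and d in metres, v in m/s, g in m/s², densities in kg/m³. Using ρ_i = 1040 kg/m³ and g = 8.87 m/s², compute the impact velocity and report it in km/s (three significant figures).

Rearranging for v: v = [D / (0.117 · 1040^0.316 · 34000^0.81 · 8.87^-0.2)]^(1/0.46).
D = 256000 m.
1040^0.316 = 8.982
34000^0.81 = 4683
8.87^-0.2 = 0.6463
Denominator = 0.117 × 8.982 × 4683 × 0.6463 = 3181
D / 3181 = 256000 / 3181 = 80.48
v = 80.48^(1/0.46) = 80.48^2.1739 = 13892 m/s

v ≈ 13.9 km/s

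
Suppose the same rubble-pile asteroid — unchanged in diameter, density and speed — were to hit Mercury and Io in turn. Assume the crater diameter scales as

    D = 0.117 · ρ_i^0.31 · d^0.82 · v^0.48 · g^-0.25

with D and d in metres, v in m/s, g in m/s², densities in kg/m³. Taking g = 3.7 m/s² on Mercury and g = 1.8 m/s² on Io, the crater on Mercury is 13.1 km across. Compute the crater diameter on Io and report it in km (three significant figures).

D ≈ 15.7 km

All impactor-dependent factors cancel in the ratio, leaving D_Io/D_Mercury = (g_Io/g_Mercury)^-0.25.
(1.8/3.7)^-0.25 = 0.4865^-0.25 = 1.197
D_Io = 1.197 × 13.1 km = 15.7 km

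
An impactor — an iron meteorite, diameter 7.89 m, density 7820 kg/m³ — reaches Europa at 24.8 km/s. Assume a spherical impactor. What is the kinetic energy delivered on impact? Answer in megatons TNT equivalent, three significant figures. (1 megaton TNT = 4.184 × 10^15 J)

E ≈ 0.148 Mt TNT

v = 24800 m/s.
Mass m = (π/6) ρ d³ = (π/6) × 7820 × (7.89)³ = 2.011 × 10^6 kg
E = ½ m v² = 0.5 × 2.011 × 10^6 × (24800)² = 6.184 × 10^14 J
   = 6.184 × 10^14 / 4.184×10^15 = 0.1478 Mt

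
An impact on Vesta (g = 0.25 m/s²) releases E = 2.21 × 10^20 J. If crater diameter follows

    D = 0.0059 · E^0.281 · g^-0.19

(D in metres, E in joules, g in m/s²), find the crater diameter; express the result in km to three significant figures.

E^0.281 = (2.21 × 10^20)^0.281 = 5.209 × 10^5
g^-0.19 = 0.25^-0.19 = 1.301
D = 0.0059 × 5.209 × 10^5 × 1.301 = 3998 m
   = 3.998 km

D ≈ 4.00 km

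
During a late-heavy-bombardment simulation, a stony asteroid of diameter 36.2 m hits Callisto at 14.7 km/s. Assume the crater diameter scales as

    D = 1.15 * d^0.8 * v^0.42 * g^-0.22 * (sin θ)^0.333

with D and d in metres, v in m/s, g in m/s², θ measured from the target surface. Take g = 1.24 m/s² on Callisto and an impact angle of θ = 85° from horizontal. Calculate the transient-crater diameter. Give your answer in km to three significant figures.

In SI units: v = 14700 m/s.
d^0.8 = 36.2^0.8 = 17.66
v^0.42 = 14700^0.42 = 56.27
g^-0.22 = 1.24^-0.22 = 0.9538
(sin 85°)^0.333 = 0.9962^0.333 = 0.9987
D = 1.15 × 17.66 × 56.27 × 0.9538 × 0.9987 = 1089 m
   = 1.089 km

D ≈ 1.09 km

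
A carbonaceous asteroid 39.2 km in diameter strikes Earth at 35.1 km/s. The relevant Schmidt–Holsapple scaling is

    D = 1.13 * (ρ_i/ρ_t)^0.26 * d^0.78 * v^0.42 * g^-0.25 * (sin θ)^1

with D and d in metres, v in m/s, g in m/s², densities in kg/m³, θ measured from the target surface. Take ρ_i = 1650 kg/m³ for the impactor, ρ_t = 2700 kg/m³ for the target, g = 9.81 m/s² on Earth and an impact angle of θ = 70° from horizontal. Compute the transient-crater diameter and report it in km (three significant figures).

D ≈ 164 km

In SI units: d = 39200 m, v = 35100 m/s.
(ρ_i/ρ_t)^0.26 = (1650/2700)^0.26 = 0.8798
d^0.78 = 39200^0.78 = 3826
v^0.42 = 35100^0.42 = 81.10
g^-0.25 = 9.81^-0.25 = 0.5650
(sin 70°)^1 = 0.9397^1 = 0.9397
D = 1.13 × 0.8798 × 3826 × 81.10 × 0.5650 × 0.9397 = 1.638 × 10^5 m
   = 163.8 km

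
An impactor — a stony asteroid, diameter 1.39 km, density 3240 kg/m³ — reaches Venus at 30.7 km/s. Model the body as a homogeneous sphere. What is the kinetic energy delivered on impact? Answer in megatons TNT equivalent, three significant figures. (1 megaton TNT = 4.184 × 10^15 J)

E ≈ 5.13 × 10^5 Mt TNT

d = 1390 m; v = 30700 m/s.
Mass m = (π/6) ρ d³ = (π/6) × 3240 × (1390)³ = 4.556 × 10^12 kg
E = ½ m v² = 0.5 × 4.556 × 10^12 × (30700)² = 2.147 × 10^21 J
   = 2.147 × 10^21 / 4.184×10^15 = 5.131 × 10^5 Mt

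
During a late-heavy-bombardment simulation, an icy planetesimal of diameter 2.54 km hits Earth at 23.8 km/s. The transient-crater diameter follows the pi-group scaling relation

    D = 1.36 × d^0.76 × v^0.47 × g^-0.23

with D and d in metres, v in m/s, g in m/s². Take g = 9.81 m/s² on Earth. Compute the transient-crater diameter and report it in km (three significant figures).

In SI units: d = 2540 m, v = 23800 m/s.
d^0.76 = 2540^0.76 = 387.0
v^0.47 = 23800^0.47 = 114.0
g^-0.23 = 9.81^-0.23 = 0.5914
D = 1.36 × 387.0 × 114.0 × 0.5914 = 35484 m
   = 35.48 km

D ≈ 35.5 km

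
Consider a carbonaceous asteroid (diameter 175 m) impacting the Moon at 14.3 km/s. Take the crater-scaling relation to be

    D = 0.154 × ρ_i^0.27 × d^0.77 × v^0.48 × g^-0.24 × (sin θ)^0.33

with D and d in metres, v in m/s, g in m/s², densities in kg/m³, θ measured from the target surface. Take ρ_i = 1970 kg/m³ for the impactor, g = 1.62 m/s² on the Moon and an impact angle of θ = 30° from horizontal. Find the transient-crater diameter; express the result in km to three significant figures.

In SI units: v = 14300 m/s.
ρ_i^0.27 = 1970^0.27 = 7.754
d^0.77 = 175^0.77 = 53.35
v^0.48 = 14300^0.48 = 98.76
g^-0.24 = 1.62^-0.24 = 0.8907
(sin 30°)^0.33 = 0.5000^0.33 = 0.7955
D = 0.154 × 7.754 × 53.35 × 98.76 × 0.8907 × 0.7955 = 4458 m
   = 4.458 km

D ≈ 4.46 km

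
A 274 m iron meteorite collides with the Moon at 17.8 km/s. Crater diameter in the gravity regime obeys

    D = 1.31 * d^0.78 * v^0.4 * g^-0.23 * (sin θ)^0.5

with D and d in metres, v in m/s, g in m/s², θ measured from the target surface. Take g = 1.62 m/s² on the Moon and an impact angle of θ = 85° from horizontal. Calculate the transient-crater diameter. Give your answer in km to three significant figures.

D ≈ 4.68 km

In SI units: v = 17800 m/s.
d^0.78 = 274^0.78 = 79.70
v^0.4 = 17800^0.4 = 50.14
g^-0.23 = 1.62^-0.23 = 0.8950
(sin 85°)^0.5 = 0.9962^0.5 = 0.9981
D = 1.31 × 79.70 × 50.14 × 0.8950 × 0.9981 = 4676 m
   = 4.676 km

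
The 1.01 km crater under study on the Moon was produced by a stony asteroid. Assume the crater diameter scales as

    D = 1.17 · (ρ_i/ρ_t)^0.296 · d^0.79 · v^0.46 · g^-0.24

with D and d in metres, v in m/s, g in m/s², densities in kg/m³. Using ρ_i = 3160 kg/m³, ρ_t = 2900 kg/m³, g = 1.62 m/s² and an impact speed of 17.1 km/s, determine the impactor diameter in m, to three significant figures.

d ≈ 20.0 m

Rearranging for d: d = [D / (1.17 · (3160/2900)^0.296 · 17100^0.46 · 1.62^-0.24)]^(1/0.79).
D = 1010 m.
(3160/2900)^0.296 = 1.026
17100^0.46 = 88.55
1.62^-0.24 = 0.8907
Denominator = 1.17 × 1.026 × 88.55 × 0.8907 = 94.68
D / 94.68 = 1010 / 94.68 = 10.67
d = 10.67^(1/0.79) = 10.67^1.2658 = 20.02 m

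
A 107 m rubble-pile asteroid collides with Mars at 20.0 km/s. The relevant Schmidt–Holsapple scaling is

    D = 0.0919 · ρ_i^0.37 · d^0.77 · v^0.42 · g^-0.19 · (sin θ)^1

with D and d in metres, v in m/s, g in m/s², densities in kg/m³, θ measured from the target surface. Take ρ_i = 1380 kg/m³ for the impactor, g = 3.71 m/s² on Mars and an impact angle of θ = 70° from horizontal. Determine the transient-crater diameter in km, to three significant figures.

D ≈ 2.29 km

In SI units: v = 20000 m/s.
ρ_i^0.37 = 1380^0.37 = 14.51
d^0.77 = 107^0.77 = 36.53
v^0.42 = 20000^0.42 = 64.04
g^-0.19 = 3.71^-0.19 = 0.7795
(sin 70°)^1 = 0.9397^1 = 0.9397
D = 0.0919 × 14.51 × 36.53 × 64.04 × 0.7795 × 0.9397 = 2285 m
   = 2.285 km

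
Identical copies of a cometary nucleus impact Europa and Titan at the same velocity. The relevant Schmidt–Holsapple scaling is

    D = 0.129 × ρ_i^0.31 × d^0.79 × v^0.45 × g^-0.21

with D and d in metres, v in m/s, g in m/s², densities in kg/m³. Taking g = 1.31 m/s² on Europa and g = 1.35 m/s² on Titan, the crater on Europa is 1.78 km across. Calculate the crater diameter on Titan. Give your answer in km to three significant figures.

All impactor-dependent factors cancel in the ratio, leaving D_Titan/D_Europa = (g_Titan/g_Europa)^-0.21.
(1.35/1.31)^-0.21 = 1.031^-0.21 = 0.9936
D_Titan = 0.9936 × 1.78 km = 1.77 km

D ≈ 1.77 km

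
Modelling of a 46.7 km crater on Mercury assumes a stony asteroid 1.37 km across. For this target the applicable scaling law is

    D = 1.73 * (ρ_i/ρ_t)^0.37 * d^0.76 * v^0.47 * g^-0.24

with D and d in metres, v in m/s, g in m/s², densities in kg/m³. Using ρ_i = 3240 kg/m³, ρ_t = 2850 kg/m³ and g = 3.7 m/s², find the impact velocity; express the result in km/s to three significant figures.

Rearranging for v: v = [D / (1.73 · (3240/2850)^0.37 · 1370^0.76 · 3.7^-0.24)]^(1/0.47).
D = 46700 m.
(3240/2850)^0.37 = 1.049
1370^0.76 = 242.1
3.7^-0.24 = 0.7305
Denominator = 1.73 × 1.049 × 242.1 × 0.7305 = 320.9
D / 320.9 = 46700 / 320.9 = 145.5
v = 145.5^(1/0.47) = 145.5^2.1277 = 39987 m/s

v ≈ 40.0 km/s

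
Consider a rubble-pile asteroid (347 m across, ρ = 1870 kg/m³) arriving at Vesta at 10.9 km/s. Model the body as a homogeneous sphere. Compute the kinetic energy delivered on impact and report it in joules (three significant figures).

v = 10900 m/s.
Mass m = (π/6) ρ d³ = (π/6) × 1870 × (347)³ = 4.091 × 10^10 kg
E = ½ m v² = 0.5 × 4.091 × 10^10 × (10900)² = 2.430 × 10^18 J

E ≈ 2.43 × 10^18 J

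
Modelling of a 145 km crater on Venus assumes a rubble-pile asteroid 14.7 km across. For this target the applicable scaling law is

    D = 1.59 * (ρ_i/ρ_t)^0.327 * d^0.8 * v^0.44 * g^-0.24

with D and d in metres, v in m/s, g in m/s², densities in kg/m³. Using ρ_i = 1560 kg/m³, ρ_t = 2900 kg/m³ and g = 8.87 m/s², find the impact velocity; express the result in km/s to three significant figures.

v ≈ 25.9 km/s

Rearranging for v: v = [D / (1.59 · (1560/2900)^0.327 · 14700^0.8 · 8.87^-0.24)]^(1/0.44).
D = 145000 m.
(1560/2900)^0.327 = 0.8165
14700^0.8 = 2157
8.87^-0.24 = 0.5922
Denominator = 1.59 × 0.8165 × 2157 × 0.5922 = 1658
D / 1658 = 145000 / 1658 = 87.45
v = 87.45^(1/0.44) = 87.45^2.2727 = 25884 m/s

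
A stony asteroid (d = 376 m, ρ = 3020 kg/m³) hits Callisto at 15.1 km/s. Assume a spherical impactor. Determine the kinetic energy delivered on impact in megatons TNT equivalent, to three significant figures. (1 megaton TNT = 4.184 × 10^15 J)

E ≈ 2290 Mt TNT

v = 15100 m/s.
Mass m = (π/6) ρ d³ = (π/6) × 3020 × (376)³ = 8.406 × 10^10 kg
E = ½ m v² = 0.5 × 8.406 × 10^10 × (15100)² = 9.583 × 10^18 J
   = 9.583 × 10^18 / 4.184×10^15 = 2290 Mt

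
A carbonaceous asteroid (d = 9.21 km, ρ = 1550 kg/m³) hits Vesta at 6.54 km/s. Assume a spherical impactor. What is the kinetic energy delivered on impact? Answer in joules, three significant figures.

E ≈ 1.36 × 10^22 J

d = 9210 m; v = 6540 m/s.
Mass m = (π/6) ρ d³ = (π/6) × 1550 × (9210)³ = 6.340 × 10^14 kg
E = ½ m v² = 0.5 × 6.340 × 10^14 × (6540)² = 1.356 × 10^22 J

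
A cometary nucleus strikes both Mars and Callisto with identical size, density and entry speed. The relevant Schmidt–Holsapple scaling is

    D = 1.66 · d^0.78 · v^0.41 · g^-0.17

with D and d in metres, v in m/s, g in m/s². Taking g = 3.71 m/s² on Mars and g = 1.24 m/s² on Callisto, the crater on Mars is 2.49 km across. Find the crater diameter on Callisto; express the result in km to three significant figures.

All impactor-dependent factors cancel in the ratio, leaving D_Callisto/D_Mars = (g_Callisto/g_Mars)^-0.17.
(1.24/3.71)^-0.17 = 0.3342^-0.17 = 1.205
D_Callisto = 1.205 × 2.49 km = 3.00 km

D ≈ 3.00 km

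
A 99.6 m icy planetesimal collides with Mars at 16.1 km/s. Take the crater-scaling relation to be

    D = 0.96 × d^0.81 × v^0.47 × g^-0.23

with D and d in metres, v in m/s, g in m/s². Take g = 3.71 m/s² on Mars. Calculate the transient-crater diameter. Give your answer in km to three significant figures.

D ≈ 2.80 km

In SI units: v = 16100 m/s.
d^0.81 = 99.6^0.81 = 41.55
v^0.47 = 16100^0.47 = 94.89
g^-0.23 = 3.71^-0.23 = 0.7397
D = 0.96 × 41.55 × 94.89 × 0.7397 = 2800 m
   = 2.800 km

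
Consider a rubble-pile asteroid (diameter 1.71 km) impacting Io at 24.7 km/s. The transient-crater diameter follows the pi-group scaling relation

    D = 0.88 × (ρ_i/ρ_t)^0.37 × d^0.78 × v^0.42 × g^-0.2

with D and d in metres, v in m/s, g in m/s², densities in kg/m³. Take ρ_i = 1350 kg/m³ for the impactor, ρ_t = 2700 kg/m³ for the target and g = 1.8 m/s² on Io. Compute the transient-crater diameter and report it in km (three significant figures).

In SI units: d = 1710 m, v = 24700 m/s.
(ρ_i/ρ_t)^0.37 = (1350/2700)^0.37 = 0.7738
d^0.78 = 1710^0.78 = 332.5
v^0.42 = 24700^0.42 = 69.97
g^-0.2 = 1.8^-0.2 = 0.8891
D = 0.88 × 0.7738 × 332.5 × 69.97 × 0.8891 = 14085 m
   = 14.09 km

D ≈ 14.1 km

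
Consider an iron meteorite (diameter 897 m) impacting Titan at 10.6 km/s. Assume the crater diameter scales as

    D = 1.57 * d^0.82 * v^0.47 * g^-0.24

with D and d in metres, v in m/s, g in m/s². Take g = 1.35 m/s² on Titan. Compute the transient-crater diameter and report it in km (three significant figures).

D ≈ 30.0 km

In SI units: v = 10600 m/s.
d^0.82 = 897^0.82 = 263.8
v^0.47 = 10600^0.47 = 77.96
g^-0.24 = 1.35^-0.24 = 0.9305
D = 1.57 × 263.8 × 77.96 × 0.9305 = 30044 m
   = 30.04 km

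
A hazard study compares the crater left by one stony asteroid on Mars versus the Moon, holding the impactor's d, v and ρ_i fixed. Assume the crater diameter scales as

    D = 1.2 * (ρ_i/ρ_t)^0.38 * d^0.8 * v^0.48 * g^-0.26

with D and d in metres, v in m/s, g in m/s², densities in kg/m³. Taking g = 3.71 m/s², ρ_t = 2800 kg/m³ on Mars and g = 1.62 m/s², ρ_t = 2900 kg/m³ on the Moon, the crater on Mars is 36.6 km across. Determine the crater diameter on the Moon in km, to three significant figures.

D ≈ 44.8 km

The impactor-only factors (d, v, ρ_i) cancel in the ratio, leaving D_Moon/D_Mars = (g_Moon/g_Mars)^-0.26 · (ρ_t,Mars/ρ_t,Moon)^0.38.
(1.62/3.71)^-0.26 = 0.4367^-0.26 = 1.240
(2800/2900)^0.38 = 0.9655^0.38 = 0.9867
Ratio = 1.240 × 0.9867 = 1.224
D_Moon = 1.224 × 36.6 km = 44.8 km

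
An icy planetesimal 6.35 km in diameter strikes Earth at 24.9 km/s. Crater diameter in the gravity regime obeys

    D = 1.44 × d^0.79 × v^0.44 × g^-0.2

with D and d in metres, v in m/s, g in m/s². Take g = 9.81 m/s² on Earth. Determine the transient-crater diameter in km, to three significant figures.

D ≈ 79.2 km

In SI units: d = 6350 m, v = 24900 m/s.
d^0.79 = 6350^0.79 = 1010
v^0.44 = 24900^0.44 = 85.97
g^-0.2 = 9.81^-0.2 = 0.6334
D = 1.44 × 1010 × 85.97 × 0.6334 = 79197 m
   = 79.20 km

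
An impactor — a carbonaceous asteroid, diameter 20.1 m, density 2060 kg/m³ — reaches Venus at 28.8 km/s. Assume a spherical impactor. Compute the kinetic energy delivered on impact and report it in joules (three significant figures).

E ≈ 3.63 × 10^15 J

v = 28800 m/s.
Mass m = (π/6) ρ d³ = (π/6) × 2060 × (20.1)³ = 8.759 × 10^6 kg
E = ½ m v² = 0.5 × 8.759 × 10^6 × (28800)² = 3.633 × 10^15 J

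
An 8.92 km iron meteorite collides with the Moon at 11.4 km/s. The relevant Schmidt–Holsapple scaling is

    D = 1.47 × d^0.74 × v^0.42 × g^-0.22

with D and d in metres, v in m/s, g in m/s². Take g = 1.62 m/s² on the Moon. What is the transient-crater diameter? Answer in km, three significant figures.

D ≈ 56.0 km

In SI units: d = 8920 m, v = 11400 m/s.
d^0.74 = 8920^0.74 = 838.1
v^0.42 = 11400^0.42 = 50.57
g^-0.22 = 1.62^-0.22 = 0.8993
D = 1.47 × 838.1 × 50.57 × 0.8993 = 56029 m
   = 56.03 km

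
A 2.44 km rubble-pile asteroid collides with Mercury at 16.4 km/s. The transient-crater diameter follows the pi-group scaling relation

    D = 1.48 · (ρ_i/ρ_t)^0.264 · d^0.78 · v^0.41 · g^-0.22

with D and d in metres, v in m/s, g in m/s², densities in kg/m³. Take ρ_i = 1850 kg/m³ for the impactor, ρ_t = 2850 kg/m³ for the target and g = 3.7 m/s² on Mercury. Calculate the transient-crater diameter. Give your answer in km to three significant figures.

D ≈ 23.2 km

In SI units: d = 2440 m, v = 16400 m/s.
(ρ_i/ρ_t)^0.264 = (1850/2850)^0.264 = 0.8922
d^0.78 = 2440^0.78 = 438.7
v^0.41 = 16400^0.41 = 53.47
g^-0.22 = 3.7^-0.22 = 0.7499
D = 1.48 × 0.8922 × 438.7 × 53.47 × 0.7499 = 23228 m
   = 23.23 km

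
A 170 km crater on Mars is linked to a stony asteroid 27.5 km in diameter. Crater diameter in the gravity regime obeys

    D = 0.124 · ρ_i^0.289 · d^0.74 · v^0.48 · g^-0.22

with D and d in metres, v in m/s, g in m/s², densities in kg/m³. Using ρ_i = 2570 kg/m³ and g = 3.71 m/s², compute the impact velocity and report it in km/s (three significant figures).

Rearranging for v: v = [D / (0.124 · 2570^0.289 · 27500^0.74 · 3.71^-0.22)]^(1/0.48).
D = 170000 m.
2570^0.289 = 9.671
27500^0.74 = 1928
3.71^-0.22 = 0.7494
Denominator = 0.124 × 9.671 × 1928 × 0.7494 = 1733
D / 1733 = 170000 / 1733 = 98.10
v = 98.10^(1/0.48) = 98.10^2.0833 = 14101 m/s

v ≈ 14.1 km/s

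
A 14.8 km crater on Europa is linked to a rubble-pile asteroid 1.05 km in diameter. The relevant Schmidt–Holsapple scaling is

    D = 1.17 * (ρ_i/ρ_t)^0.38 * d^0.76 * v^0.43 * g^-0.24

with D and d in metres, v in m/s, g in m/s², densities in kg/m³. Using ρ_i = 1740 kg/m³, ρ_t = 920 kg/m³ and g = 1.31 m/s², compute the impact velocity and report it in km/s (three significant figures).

Rearranging for v: v = [D / (1.17 · (1740/920)^0.38 · 1050^0.76 · 1.31^-0.24)]^(1/0.43).
D = 14800 m.
(1740/920)^0.38 = 1.274
1050^0.76 = 197.7
1.31^-0.24 = 0.9372
Denominator = 1.17 × 1.274 × 197.7 × 0.9372 = 276.2
D / 276.2 = 14800 / 276.2 = 53.58
v = 53.58^(1/0.43) = 53.58^2.3256 = 10495 m/s

v ≈ 10.5 km/s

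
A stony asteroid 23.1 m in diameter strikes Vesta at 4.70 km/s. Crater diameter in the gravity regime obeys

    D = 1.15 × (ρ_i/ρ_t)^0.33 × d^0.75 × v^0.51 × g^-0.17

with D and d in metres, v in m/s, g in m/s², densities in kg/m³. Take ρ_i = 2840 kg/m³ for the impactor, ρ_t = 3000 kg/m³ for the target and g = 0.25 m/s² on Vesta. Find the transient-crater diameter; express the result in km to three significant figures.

In SI units: v = 4700 m/s.
(ρ_i/ρ_t)^0.33 = (2840/3000)^0.33 = 0.9821
d^0.75 = 23.1^0.75 = 10.54
v^0.51 = 4700^0.51 = 74.61
g^-0.17 = 0.25^-0.17 = 1.266
D = 1.15 × 0.9821 × 10.54 × 74.61 × 1.266 = 1124 m
   = 1.124 km

D ≈ 1.12 km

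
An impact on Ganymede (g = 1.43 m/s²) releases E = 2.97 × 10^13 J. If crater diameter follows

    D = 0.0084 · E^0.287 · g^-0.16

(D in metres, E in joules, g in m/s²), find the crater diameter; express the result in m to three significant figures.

D ≈ 58.4 m

E^0.287 = (2.97 × 10^13)^0.287 = 7.357 × 10^3
g^-0.16 = 1.43^-0.16 = 0.9444
D = 0.0084 × 7.357 × 10^3 × 0.9444 = 58.36 m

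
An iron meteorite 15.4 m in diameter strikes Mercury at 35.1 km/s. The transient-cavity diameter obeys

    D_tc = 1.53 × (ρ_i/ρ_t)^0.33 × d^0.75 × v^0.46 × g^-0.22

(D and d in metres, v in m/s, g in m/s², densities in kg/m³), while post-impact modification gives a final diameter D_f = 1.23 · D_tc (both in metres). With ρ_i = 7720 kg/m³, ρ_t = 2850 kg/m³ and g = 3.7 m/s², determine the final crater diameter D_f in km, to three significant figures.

v = 35100 m/s.
(ρ_i/ρ_t)^0.33 = (7720/2850)^0.33 = 1.389
d^0.75 = 15.4^0.75 = 7.774
v^0.46 = 35100^0.46 = 123.3
g^-0.22 = 3.7^-0.22 = 0.7499
D_tc = 1.53 × 1.389 × 7.774 × 123.3 × 0.7499 = 1528 m
D_f = 1.23 × 1528 = 1879 m
     = 1.879 km

D_f ≈ 1.88 km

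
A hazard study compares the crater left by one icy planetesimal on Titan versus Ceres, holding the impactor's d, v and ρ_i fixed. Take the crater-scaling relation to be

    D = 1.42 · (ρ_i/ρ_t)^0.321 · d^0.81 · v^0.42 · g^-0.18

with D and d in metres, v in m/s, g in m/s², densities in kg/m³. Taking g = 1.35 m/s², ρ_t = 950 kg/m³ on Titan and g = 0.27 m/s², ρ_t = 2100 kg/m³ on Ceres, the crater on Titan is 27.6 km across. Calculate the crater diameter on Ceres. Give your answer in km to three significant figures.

D ≈ 28.6 km

The impactor-only factors (d, v, ρ_i) cancel in the ratio, leaving D_Ceres/D_Titan = (g_Ceres/g_Titan)^-0.18 · (ρ_t,Titan/ρ_t,Ceres)^0.321.
(0.27/1.35)^-0.18 = 0.2000^-0.18 = 1.336
(950/2100)^0.321 = 0.4524^0.321 = 0.7752
Ratio = 1.336 × 0.7752 = 1.036
D_Ceres = 1.036 × 27.6 km = 28.6 km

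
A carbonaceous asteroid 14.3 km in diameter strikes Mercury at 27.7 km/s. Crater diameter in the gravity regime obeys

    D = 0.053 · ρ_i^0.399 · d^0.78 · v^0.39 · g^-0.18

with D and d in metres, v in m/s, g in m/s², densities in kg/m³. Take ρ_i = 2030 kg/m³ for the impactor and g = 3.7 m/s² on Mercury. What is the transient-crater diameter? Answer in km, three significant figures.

In SI units: d = 14300 m, v = 27700 m/s.
ρ_i^0.399 = 2030^0.399 = 20.88
d^0.78 = 14300^0.78 = 1742
v^0.39 = 27700^0.39 = 54.02
g^-0.18 = 3.7^-0.18 = 0.7902
D = 0.053 × 20.88 × 1742 × 54.02 × 0.7902 = 82290 m
   = 82.29 km

D ≈ 82.3 km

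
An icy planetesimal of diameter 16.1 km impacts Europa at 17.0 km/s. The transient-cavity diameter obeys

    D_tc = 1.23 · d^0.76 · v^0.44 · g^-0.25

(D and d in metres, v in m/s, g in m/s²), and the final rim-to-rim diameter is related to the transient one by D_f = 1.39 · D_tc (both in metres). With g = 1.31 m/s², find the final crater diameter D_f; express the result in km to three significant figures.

D_f ≈ 183 km

In SI: d = 16100 m, v = 17000 m/s.
d^0.76 = 16100^0.76 = 1575
v^0.44 = 17000^0.44 = 72.68
g^-0.25 = 1.31^-0.25 = 0.9347
D_tc = 1.23 × 1575 × 72.68 × 0.9347 = 1.316 × 10^5 m
D_f = 1.39 × 1.316 × 10^5 = 1.829 × 10^5 m
     = 182.9 km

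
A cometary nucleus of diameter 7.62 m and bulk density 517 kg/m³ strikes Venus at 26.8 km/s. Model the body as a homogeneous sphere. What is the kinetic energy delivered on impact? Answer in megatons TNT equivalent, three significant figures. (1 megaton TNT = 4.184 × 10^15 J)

v = 26800 m/s.
Mass m = (π/6) ρ d³ = (π/6) × 517 × (7.62)³ = 1.198 × 10^5 kg
E = ½ m v² = 0.5 × 1.198 × 10^5 × (26800)² = 4.302 × 10^13 J
   = 4.302 × 10^13 / 4.184×10^15 = 0.01028 Mt

E ≈ 0.0103 Mt TNT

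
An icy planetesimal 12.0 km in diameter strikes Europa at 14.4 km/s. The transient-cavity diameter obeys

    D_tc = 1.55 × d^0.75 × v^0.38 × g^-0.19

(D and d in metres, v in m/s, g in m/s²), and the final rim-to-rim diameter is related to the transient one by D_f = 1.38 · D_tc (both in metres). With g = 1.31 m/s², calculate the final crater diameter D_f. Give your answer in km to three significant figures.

In SI: d = 12000 m, v = 14400 m/s.
d^0.75 = 12000^0.75 = 1147
v^0.38 = 14400^0.38 = 38.03
g^-0.19 = 1.31^-0.19 = 0.9500
D_tc = 1.55 × 1147 × 38.03 × 0.9500 = 64230 m
D_f = 1.38 × 64230 = 88637 m
     = 88.64 km

D_f ≈ 88.6 km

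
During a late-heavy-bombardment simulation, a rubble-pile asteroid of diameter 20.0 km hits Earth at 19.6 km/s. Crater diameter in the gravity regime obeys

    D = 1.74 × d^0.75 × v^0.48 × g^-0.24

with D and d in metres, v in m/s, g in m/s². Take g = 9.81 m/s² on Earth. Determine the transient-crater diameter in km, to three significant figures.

In SI units: d = 20000 m, v = 19600 m/s.
d^0.75 = 20000^0.75 = 1682
v^0.48 = 19600^0.48 = 114.9
g^-0.24 = 9.81^-0.24 = 0.5781
D = 1.74 × 1682 × 114.9 × 0.5781 = 1.944 × 10^5 m
   = 194.4 km

D ≈ 194 km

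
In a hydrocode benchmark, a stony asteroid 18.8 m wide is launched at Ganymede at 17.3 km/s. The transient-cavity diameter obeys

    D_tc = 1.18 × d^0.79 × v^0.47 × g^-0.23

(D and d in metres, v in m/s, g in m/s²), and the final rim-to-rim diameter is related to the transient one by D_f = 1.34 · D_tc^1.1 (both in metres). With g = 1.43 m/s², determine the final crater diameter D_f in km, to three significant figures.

v = 17300 m/s.
d^0.79 = 18.8^0.79 = 10.15
v^0.47 = 17300^0.47 = 98.15
g^-0.23 = 1.43^-0.23 = 0.9210
D_tc = 1.18 × 10.15 × 98.15 × 0.9210 = 1083 m
D_f = 1.34 × (1083)^1.1 = 2919 m
     = 2.919 km

D_f ≈ 2.92 km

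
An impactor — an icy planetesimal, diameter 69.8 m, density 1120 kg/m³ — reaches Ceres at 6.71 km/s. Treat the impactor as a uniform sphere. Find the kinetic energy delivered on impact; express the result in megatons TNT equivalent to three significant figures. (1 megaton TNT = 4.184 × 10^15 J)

v = 6710 m/s.
Mass m = (π/6) ρ d³ = (π/6) × 1120 × (69.8)³ = 1.994 × 10^8 kg
E = ½ m v² = 0.5 × 1.994 × 10^8 × (6710)² = 4.489 × 10^15 J
   = 4.489 × 10^15 / 4.184×10^15 = 1.073 Mt

E ≈ 1.07 Mt TNT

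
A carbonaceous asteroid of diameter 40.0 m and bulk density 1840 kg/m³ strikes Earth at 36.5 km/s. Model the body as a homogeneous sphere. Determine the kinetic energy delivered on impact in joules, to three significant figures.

E ≈ 4.11 × 10^16 J

v = 36500 m/s.
Mass m = (π/6) ρ d³ = (π/6) × 1840 × (40)³ = 6.166 × 10^7 kg
E = ½ m v² = 0.5 × 6.166 × 10^7 × (36500)² = 4.107 × 10^16 J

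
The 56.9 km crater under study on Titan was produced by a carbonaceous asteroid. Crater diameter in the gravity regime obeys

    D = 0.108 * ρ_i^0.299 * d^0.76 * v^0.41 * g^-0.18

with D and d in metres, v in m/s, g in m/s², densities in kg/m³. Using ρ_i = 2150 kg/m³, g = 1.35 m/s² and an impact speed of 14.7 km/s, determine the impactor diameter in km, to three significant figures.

d ≈ 10.0 km

Rearranging for d: d = [D / (0.108 · 2150^0.299 · 14700^0.41 · 1.35^-0.18)]^(1/0.76).
D = 56900 m.
2150^0.299 = 9.917
14700^0.41 = 51.12
1.35^-0.18 = 0.9474
Denominator = 0.108 × 9.917 × 51.12 × 0.9474 = 51.87
D / 51.87 = 56900 / 51.87 = 1097
d = 1097^(1/0.76) = 1097^1.3158 = 10007 m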